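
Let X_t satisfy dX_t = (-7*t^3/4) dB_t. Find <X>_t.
<X>_t = 7*t^7/16

For an Itô process dX_t = a(t) dt + b(t) dB_t, the quadratic variation is <X>_t = int_0^t b(s)^2 ds (the drift term does not contribute). Here b(s) = -7*s^3/4, so
  b(s)^2 = 49*s^6/16.
Integrating from 0 to t:
  <X>_t = int_0^t (49*s^6/16) ds = 7*t^7/16.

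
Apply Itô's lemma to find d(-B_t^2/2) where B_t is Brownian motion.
d(-B_t^2/2) = (-1/2) dt + (-B_t) dB_t

Itô's formula for f(B_t) gives d f(B_t) = f'(B_t) dB_t + (1/2) f''(B_t) dt. Compute derivatives of f(x) = -x^2/2:
  f'(x)  = -x
  f''(x) = -1
Substitute x = B_t and multiply the f'' term by 1/2:
  drift     = (1/2) * (-1) evaluated at B_t = -1/2
  diffusion = (-x) evaluated at B_t = -B_t
Therefore d(-B_t^2/2) = (-1/2) dt + (-B_t) dB_t.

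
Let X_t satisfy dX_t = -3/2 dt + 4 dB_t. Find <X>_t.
<X>_t = 16*t

For an Itô process dX_t = a(t) dt + b(t) dB_t, the quadratic variation is <X>_t = int_0^t b(s)^2 ds (the drift term does not contribute). Here b(s) = 4, so
  b(s)^2 = 16.
Integrating from 0 to t:
  <X>_t = int_0^t (16) ds = 16*t.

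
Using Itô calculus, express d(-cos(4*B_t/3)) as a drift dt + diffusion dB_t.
d(-cos(4*B_t/3)) = (8*cos(4*B_t/3)/9) dt + (4*sin(4*B_t/3)/3) dB_t

Itô's formula for f(B_t) gives d f(B_t) = f'(B_t) dB_t + (1/2) f''(B_t) dt. Compute derivatives of f(x) = -cos(4*x/3):
  f'(x)  = 4*sin(4*x/3)/3
  f''(x) = 16*cos(4*x/3)/9
Substitute x = B_t and multiply the f'' term by 1/2:
  drift     = (1/2) * (16*cos(4*x/3)/9) evaluated at B_t = 8*cos(4*B_t/3)/9
  diffusion = (4*sin(4*x/3)/3) evaluated at B_t = 4*sin(4*B_t/3)/3
Therefore d(-cos(4*B_t/3)) = (8*cos(4*B_t/3)/9) dt + (4*sin(4*B_t/3)/3) dB_t.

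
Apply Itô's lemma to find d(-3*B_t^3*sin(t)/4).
d(-3*B_t^3*sin(t)/4) = (-3*B_t*(B_t^2*cos(t) + 3*sin(t))/4) dt + (-9*B_t^2*sin(t)/4) dB_t

Itô's formula for f(t, x): d f(t, B_t) = (f_t + (1/2) f_xx) dt + f_x dB_t. Compute partials of f(t, x) = -3*x^3*sin(t)/4:
  f_t(t,x)  = -3*x^3*cos(t)/4
  f_x(t,x)  = -9*x^2*sin(t)/4
  f_xx(t,x) = -9*x*sin(t)/2
Assemble drift = f_t + (1/2) f_xx = -3*x*(x^2*cos(t) + 3*sin(t))/4 and diffusion = f_x = -9*x^2*sin(t)/4. Substituting x = B_t:
  d(-3*B_t^3*sin(t)/4) = (-3*B_t*(B_t^2*cos(t) + 3*sin(t))/4) dt + (-9*B_t^2*sin(t)/4) dB_t.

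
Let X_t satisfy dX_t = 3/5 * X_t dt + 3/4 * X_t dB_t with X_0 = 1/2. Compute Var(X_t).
Var(X_t) = (exp(9*t/16) - 1)*exp(6*t/5)/4

For GBM dX = mu X dt + sigma X dB with X_0 = x_0, apply Itô to Y = log X: dY = (mu - sigma^2/2) dt + sigma dB, so Y_t = log(x_0) + (mu - sigma^2/2) t + sigma B_t and hence X_t = x_0 * exp((mu - sigma^2/2) t + sigma B_t).
With mu = 3/5, sigma = 3/4, x_0 = 1/2, this gives:
  X_t = 1/2 * exp((51/160) * t + (3/4) * B_t).
Since sigma*B_t ~ Normal(0, sigma^2 t), E[exp(sigma*B_t)] = exp(sigma^2 t / 2); so E[X_t] = x_0 * exp((mu - sigma^2/2) t) * exp(sigma^2 t / 2) = x_0 * exp(mu t) = exp(3*t/5)/2.
Var(X_t) = E[X_t^2] - (E[X_t])^2 = x_0^2 * exp(2 mu t) * (exp(sigma^2 t) - 1) = (exp(9*t/16) - 1)*exp(6*t/5)/4.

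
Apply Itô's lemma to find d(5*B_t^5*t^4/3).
d(5*B_t^5*t^4/3) = (10*B_t^3*t^3*(2*B_t^2 + 5*t)/3) dt + (25*B_t^4*t^4/3) dB_t

Itô's formula for f(t, x): d f(t, B_t) = (f_t + (1/2) f_xx) dt + f_x dB_t. Compute partials of f(t, x) = 5*t^4*x^5/3:
  f_t(t,x)  = 20*t^3*x^5/3
  f_x(t,x)  = 25*t^4*x^4/3
  f_xx(t,x) = 100*t^4*x^3/3
Assemble drift = f_t + (1/2) f_xx = 10*t^3*x^3*(5*t + 2*x^2)/3 and diffusion = f_x = 25*t^4*x^4/3. Substituting x = B_t:
  d(5*B_t^5*t^4/3) = (10*B_t^3*t^3*(2*B_t^2 + 5*t)/3) dt + (25*B_t^4*t^4/3) dB_t.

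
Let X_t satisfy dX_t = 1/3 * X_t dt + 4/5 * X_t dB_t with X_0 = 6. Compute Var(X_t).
Var(X_t) = 36*(exp(16*t/25) - 1)*exp(2*t/3)

For GBM dX = mu X dt + sigma X dB with X_0 = x_0, apply Itô to Y = log X: dY = (mu - sigma^2/2) dt + sigma dB, so Y_t = log(x_0) + (mu - sigma^2/2) t + sigma B_t and hence X_t = x_0 * exp((mu - sigma^2/2) t + sigma B_t).
With mu = 1/3, sigma = 4/5, x_0 = 6, this gives:
  X_t = 6 * exp((1/75) * t + (4/5) * B_t).
Since sigma*B_t ~ Normal(0, sigma^2 t), E[exp(sigma*B_t)] = exp(sigma^2 t / 2); so E[X_t] = x_0 * exp((mu - sigma^2/2) t) * exp(sigma^2 t / 2) = x_0 * exp(mu t) = 6*exp(t/3).
Var(X_t) = E[X_t^2] - (E[X_t])^2 = x_0^2 * exp(2 mu t) * (exp(sigma^2 t) - 1) = 36*(exp(16*t/25) - 1)*exp(2*t/3).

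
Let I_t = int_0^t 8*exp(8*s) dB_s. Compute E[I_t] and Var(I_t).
E[I_t] = 0; Var(I_t) = 4*exp(16*t) - 4

The Itô integral of a deterministic integrand f(s) has mean 0 because each increment f(s) * (B_{s+ds} - B_s) has mean 0. By the Itô isometry:
  Var( int_0^t f(s) dB_s ) = E[ (int_0^t f(s) dB_s)^2 ] = int_0^t f(s)^2 ds.
Here f(s) = 8*exp(8*s), so f(s)^2 = 64*exp(16*s). Integrate:
  int_0^t (64*exp(16*s)) ds = 4*exp(16*t) - 4.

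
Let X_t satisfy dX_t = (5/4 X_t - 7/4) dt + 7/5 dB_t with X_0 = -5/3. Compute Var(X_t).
Var(X_t) = 98*exp(5*t/2)/125 - 98/125

The variance V(t) = Var(X_t) satisfies V'(t) = 2 a V(t) + c^2 with V(0) = 0 (drift coefficient is linear in X, diffusion is constant). With a = 5/4, c = 7/5, the solution is
  V(t) = (c^2 / (2 a)) * (exp(2 a t) - 1)
       = ((7/5)^2 / (2*(5/4))) * (exp((5/2) t) - 1)
       = 98*exp(5*t/2)/125 - 98/125.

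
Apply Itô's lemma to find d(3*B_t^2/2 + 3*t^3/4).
d(3*B_t^2/2 + 3*t^3/4) = (9*t^2/4 + 3/2) dt + (3*B_t) dB_t

Itô's formula for f(t, x): d f(t, B_t) = (f_t + (1/2) f_xx) dt + f_x dB_t. Compute partials of f(t, x) = 3*t^3/4 + 3*x^2/2:
  f_t(t,x)  = 9*t^2/4
  f_x(t,x)  = 3*x
  f_xx(t,x) = 3
Assemble drift = f_t + (1/2) f_xx = 9*t^2/4 + 3/2 and diffusion = f_x = 3*x. Substituting x = B_t:
  d(3*B_t^2/2 + 3*t^3/4) = (9*t^2/4 + 3/2) dt + (3*B_t) dB_t.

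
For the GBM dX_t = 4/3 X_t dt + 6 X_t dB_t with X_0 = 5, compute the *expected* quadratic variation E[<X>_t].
E[<X>_t] = 675*exp(116*t/3)/29 - 675/29

<X>_t = int_0^t (6 * X_s)^2 ds. Taking expectation inside the integral: E[<X>_t] = 6^2 * int_0^t E[X_s^2] ds. For GBM, E[X_s^2] = x_0^2 * exp((2 mu + sigma^2) s). Integrating:
  E[<X>_t] = 6^2 * 5^2 * (exp((2*(4/3) + 6^2) t) - 1) / (2*(4/3) + 6^2)
           = 6^2 * 5^2 * (exp((116/3) t) - 1) / (116/3) = 675*exp(116*t/3)/29 - 675/29.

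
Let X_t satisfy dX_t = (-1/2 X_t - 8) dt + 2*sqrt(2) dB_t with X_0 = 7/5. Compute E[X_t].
E[X_t] = -16 + 87*exp(-t/2)/5

Taking expectations and using E[dB_t] = 0, the mean m(t) = E[X_t] satisfies the ODE m'(t) = a m(t) + b with m(0) = x_0. With a = -1/2, b = -8, x_0 = 7/5, the solution is
  m(t) = x_0 * exp(a t) + (b/a) * (exp(a t) - 1)
       = (7/5) * exp((-1/2) t) + ((-8)/(-1/2)) * (exp((-1/2) t) - 1)
       = -16 + 87*exp(-t/2)/5.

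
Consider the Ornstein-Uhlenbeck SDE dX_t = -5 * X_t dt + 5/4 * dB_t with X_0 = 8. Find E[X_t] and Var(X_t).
E[X_t] = 8*exp(-5*t); Var(X_t) = 5/32 - 5*exp(-10*t)/32

The OU SDE dX = -theta X dt + sigma dB admits the integrating factor exp(theta t): d(exp(theta t) X_t) = sigma exp(theta t) dB_t. Integrating from 0 to t:
  X_t = x_0 * exp(-theta t) + sigma * int_0^t exp(-theta (t-s)) dB_s.
The Itô integral has mean 0 and (by the Itô isometry) variance sigma^2 * int_0^t exp(-2 theta (t - s)) ds = sigma^2 * (1 - exp(-2 theta t)) / (2 theta).
With theta = 5, sigma = 5/4, x_0 = 8:
  E[X_t] = 8 * exp(-5 t) = 8*exp(-5*t)
  Var(X_t) = (5/4)^2 * (1 - exp(-2*5 t)) / (2 * 5) = 5/32 - 5*exp(-10*t)/32.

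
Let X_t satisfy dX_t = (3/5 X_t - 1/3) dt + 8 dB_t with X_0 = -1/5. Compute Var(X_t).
Var(X_t) = 160*exp(6*t/5)/3 - 160/3

The variance V(t) = Var(X_t) satisfies V'(t) = 2 a V(t) + c^2 with V(0) = 0 (drift coefficient is linear in X, diffusion is constant). With a = 3/5, c = 8, the solution is
  V(t) = (c^2 / (2 a)) * (exp(2 a t) - 1)
       = (8^2 / (2*(3/5))) * (exp((6/5) t) - 1)
       = 160*exp(6*t/5)/3 - 160/3.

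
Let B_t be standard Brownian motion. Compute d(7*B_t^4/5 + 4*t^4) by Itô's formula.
d(7*B_t^4/5 + 4*t^4) = (42*B_t^2/5 + 16*t^3) dt + (28*B_t^3/5) dB_t

Itô's formula for f(t, x): d f(t, B_t) = (f_t + (1/2) f_xx) dt + f_x dB_t. Compute partials of f(t, x) = 4*t^4 + 7*x^4/5:
  f_t(t,x)  = 16*t^3
  f_x(t,x)  = 28*x^3/5
  f_xx(t,x) = 84*x^2/5
Assemble drift = f_t + (1/2) f_xx = 16*t^3 + 42*x^2/5 and diffusion = f_x = 28*x^3/5. Substituting x = B_t:
  d(7*B_t^4/5 + 4*t^4) = (42*B_t^2/5 + 16*t^3) dt + (28*B_t^3/5) dB_t.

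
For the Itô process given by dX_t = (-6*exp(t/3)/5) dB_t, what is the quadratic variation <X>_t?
<X>_t = 54*exp(2*t/3)/25 - 54/25

For an Itô process dX_t = a(t) dt + b(t) dB_t, the quadratic variation is <X>_t = int_0^t b(s)^2 ds (the drift term does not contribute). Here b(s) = -6*exp(s/3)/5, so
  b(s)^2 = 36*exp(2*s/3)/25.
Integrating from 0 to t:
  <X>_t = int_0^t (36*exp(2*s/3)/25) ds = 54*exp(2*t/3)/25 - 54/25.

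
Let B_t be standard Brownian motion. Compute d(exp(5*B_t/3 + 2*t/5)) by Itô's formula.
d(exp(5*B_t/3 + 2*t/5)) = (161*exp(5*B_t/3 + 2*t/5)/90) dt + (5*exp(5*B_t/3 + 2*t/5)/3) dB_t

Itô's formula for f(t, x): d f(t, B_t) = (f_t + (1/2) f_xx) dt + f_x dB_t. Compute partials of f(t, x) = exp(2*t/5 + 5*x/3):
  f_t(t,x)  = 2*exp(2*t/5 + 5*x/3)/5
  f_x(t,x)  = 5*exp(2*t/5 + 5*x/3)/3
  f_xx(t,x) = 25*exp(2*t/5 + 5*x/3)/9
Assemble drift = f_t + (1/2) f_xx = 161*exp(2*t/5 + 5*x/3)/90 and diffusion = f_x = 5*exp(2*t/5 + 5*x/3)/3. Substituting x = B_t:
  d(exp(5*B_t/3 + 2*t/5)) = (161*exp(5*B_t/3 + 2*t/5)/90) dt + (5*exp(5*B_t/3 + 2*t/5)/3) dB_t.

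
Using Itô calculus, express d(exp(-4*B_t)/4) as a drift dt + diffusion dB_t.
d(exp(-4*B_t)/4) = (2*exp(-4*B_t)) dt + (-exp(-4*B_t)) dB_t

Itô's formula for f(B_t) gives d f(B_t) = f'(B_t) dB_t + (1/2) f''(B_t) dt. Compute derivatives of f(x) = exp(-4*x)/4:
  f'(x)  = -exp(-4*x)
  f''(x) = 4*exp(-4*x)
Substitute x = B_t and multiply the f'' term by 1/2:
  drift     = (1/2) * (4*exp(-4*x)) evaluated at B_t = 2*exp(-4*B_t)
  diffusion = (-exp(-4*x)) evaluated at B_t = -exp(-4*B_t)
Therefore d(exp(-4*B_t)/4) = (2*exp(-4*B_t)) dt + (-exp(-4*B_t)) dB_t.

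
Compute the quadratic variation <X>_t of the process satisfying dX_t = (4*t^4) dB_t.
<X>_t = 16*t^9/9

For an Itô process dX_t = a(t) dt + b(t) dB_t, the quadratic variation is <X>_t = int_0^t b(s)^2 ds (the drift term does not contribute). Here b(s) = 4*s^4, so
  b(s)^2 = 16*s^8.
Integrating from 0 to t:
  <X>_t = int_0^t (16*s^8) ds = 16*t^9/9.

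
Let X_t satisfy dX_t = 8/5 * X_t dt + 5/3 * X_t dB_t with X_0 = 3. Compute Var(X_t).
Var(X_t) = 9*(exp(25*t/9) - 1)*exp(16*t/5)

For GBM dX = mu X dt + sigma X dB with X_0 = x_0, apply Itô to Y = log X: dY = (mu - sigma^2/2) dt + sigma dB, so Y_t = log(x_0) + (mu - sigma^2/2) t + sigma B_t and hence X_t = x_0 * exp((mu - sigma^2/2) t + sigma B_t).
With mu = 8/5, sigma = 5/3, x_0 = 3, this gives:
  X_t = 3 * exp((19/90) * t + (5/3) * B_t).
Since sigma*B_t ~ Normal(0, sigma^2 t), E[exp(sigma*B_t)] = exp(sigma^2 t / 2); so E[X_t] = x_0 * exp((mu - sigma^2/2) t) * exp(sigma^2 t / 2) = x_0 * exp(mu t) = 3*exp(8*t/5).
Var(X_t) = E[X_t^2] - (E[X_t])^2 = x_0^2 * exp(2 mu t) * (exp(sigma^2 t) - 1) = 9*(exp(25*t/9) - 1)*exp(16*t/5).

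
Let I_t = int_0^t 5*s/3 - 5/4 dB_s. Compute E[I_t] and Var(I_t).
E[I_t] = 0; Var(I_t) = 25*t*(16*t^2 - 36*t + 27)/432

The Itô integral of a deterministic integrand f(s) has mean 0 because each increment f(s) * (B_{s+ds} - B_s) has mean 0. By the Itô isometry:
  Var( int_0^t f(s) dB_s ) = E[ (int_0^t f(s) dB_s)^2 ] = int_0^t f(s)^2 ds.
Here f(s) = 5*s/3 - 5/4, so f(s)^2 = 25*(4*s - 3)^2/144. Integrate:
  int_0^t (25*(4*s - 3)^2/144) ds = 25*t*(16*t^2 - 36*t + 27)/432.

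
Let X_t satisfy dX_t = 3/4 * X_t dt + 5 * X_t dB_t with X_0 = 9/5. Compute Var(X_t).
Var(X_t) = 81*(exp(25*t) - 1)*exp(3*t/2)/25

For GBM dX = mu X dt + sigma X dB with X_0 = x_0, apply Itô to Y = log X: dY = (mu - sigma^2/2) dt + sigma dB, so Y_t = log(x_0) + (mu - sigma^2/2) t + sigma B_t and hence X_t = x_0 * exp((mu - sigma^2/2) t + sigma B_t).
With mu = 3/4, sigma = 5, x_0 = 9/5, this gives:
  X_t = 9/5 * exp((-47/4) * t + (5) * B_t).
Since sigma*B_t ~ Normal(0, sigma^2 t), E[exp(sigma*B_t)] = exp(sigma^2 t / 2); so E[X_t] = x_0 * exp((mu - sigma^2/2) t) * exp(sigma^2 t / 2) = x_0 * exp(mu t) = 9*exp(3*t/4)/5.
Var(X_t) = E[X_t^2] - (E[X_t])^2 = x_0^2 * exp(2 mu t) * (exp(sigma^2 t) - 1) = 81*(exp(25*t) - 1)*exp(3*t/2)/25.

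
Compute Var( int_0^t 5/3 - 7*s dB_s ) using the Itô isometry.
Var = t*(147*t^2 - 105*t + 25)/9

The Itô integral of a deterministic integrand f(s) has mean 0 because each increment f(s) * (B_{s+ds} - B_s) has mean 0. By the Itô isometry:
  Var( int_0^t f(s) dB_s ) = E[ (int_0^t f(s) dB_s)^2 ] = int_0^t f(s)^2 ds.
Here f(s) = 5/3 - 7*s, so f(s)^2 = (21*s - 5)^2/9. Integrate:
  int_0^t ((21*s - 5)^2/9) ds = t*(147*t^2 - 105*t + 25)/9.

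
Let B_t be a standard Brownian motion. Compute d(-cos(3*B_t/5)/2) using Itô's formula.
d(-cos(3*B_t/5)/2) = (9*cos(3*B_t/5)/100) dt + (3*sin(3*B_t/5)/10) dB_t

Itô's formula for f(B_t) gives d f(B_t) = f'(B_t) dB_t + (1/2) f''(B_t) dt. Compute derivatives of f(x) = -cos(3*x/5)/2:
  f'(x)  = 3*sin(3*x/5)/10
  f''(x) = 9*cos(3*x/5)/50
Substitute x = B_t and multiply the f'' term by 1/2:
  drift     = (1/2) * (9*cos(3*x/5)/50) evaluated at B_t = 9*cos(3*B_t/5)/100
  diffusion = (3*sin(3*x/5)/10) evaluated at B_t = 3*sin(3*B_t/5)/10
Therefore d(-cos(3*B_t/5)/2) = (9*cos(3*B_t/5)/100) dt + (3*sin(3*B_t/5)/10) dB_t.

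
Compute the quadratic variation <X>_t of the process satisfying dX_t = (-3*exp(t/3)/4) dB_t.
<X>_t = 27*exp(2*t/3)/32 - 27/32

For an Itô process dX_t = a(t) dt + b(t) dB_t, the quadratic variation is <X>_t = int_0^t b(s)^2 ds (the drift term does not contribute). Here b(s) = -3*exp(s/3)/4, so
  b(s)^2 = 9*exp(2*s/3)/16.
Integrating from 0 to t:
  <X>_t = int_0^t (9*exp(2*s/3)/16) ds = 27*exp(2*t/3)/32 - 27/32.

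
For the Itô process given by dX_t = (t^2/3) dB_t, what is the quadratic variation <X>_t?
<X>_t = t^5/45

For an Itô process dX_t = a(t) dt + b(t) dB_t, the quadratic variation is <X>_t = int_0^t b(s)^2 ds (the drift term does not contribute). Here b(s) = s^2/3, so
  b(s)^2 = s^4/9.
Integrating from 0 to t:
  <X>_t = int_0^t (s^4/9) ds = t^5/45.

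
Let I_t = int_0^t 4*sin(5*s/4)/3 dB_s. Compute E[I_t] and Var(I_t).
E[I_t] = 0; Var(I_t) = 8*t/9 - 16*sin(5*t/2)/45

The Itô integral of a deterministic integrand f(s) has mean 0 because each increment f(s) * (B_{s+ds} - B_s) has mean 0. By the Itô isometry:
  Var( int_0^t f(s) dB_s ) = E[ (int_0^t f(s) dB_s)^2 ] = int_0^t f(s)^2 ds.
Here f(s) = 4*sin(5*s/4)/3, so f(s)^2 = 16*sin(5*s/4)^2/9. Integrate:
  int_0^t (16*sin(5*s/4)^2/9) ds = 8*t/9 - 16*sin(5*t/2)/45.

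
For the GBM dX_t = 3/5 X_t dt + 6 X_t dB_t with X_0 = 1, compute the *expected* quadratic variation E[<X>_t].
E[<X>_t] = 30*exp(186*t/5)/31 - 30/31

<X>_t = int_0^t (6 * X_s)^2 ds. Taking expectation inside the integral: E[<X>_t] = 6^2 * int_0^t E[X_s^2] ds. For GBM, E[X_s^2] = x_0^2 * exp((2 mu + sigma^2) s). Integrating:
  E[<X>_t] = 6^2 * 1^2 * (exp((2*(3/5) + 6^2) t) - 1) / (2*(3/5) + 6^2)
           = 6^2 * 1^2 * (exp((186/5) t) - 1) / (186/5) = 30*exp(186*t/5)/31 - 30/31.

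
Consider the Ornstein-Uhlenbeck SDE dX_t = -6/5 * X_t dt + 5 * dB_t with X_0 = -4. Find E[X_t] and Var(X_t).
E[X_t] = -4*exp(-6*t/5); Var(X_t) = 125/12 - 125*exp(-12*t/5)/12

The OU SDE dX = -theta X dt + sigma dB admits the integrating factor exp(theta t): d(exp(theta t) X_t) = sigma exp(theta t) dB_t. Integrating from 0 to t:
  X_t = x_0 * exp(-theta t) + sigma * int_0^t exp(-theta (t-s)) dB_s.
The Itô integral has mean 0 and (by the Itô isometry) variance sigma^2 * int_0^t exp(-2 theta (t - s)) ds = sigma^2 * (1 - exp(-2 theta t)) / (2 theta).
With theta = 6/5, sigma = 5, x_0 = -4:
  E[X_t] = -4 * exp(-6/5 t) = -4*exp(-6*t/5)
  Var(X_t) = (5)^2 * (1 - exp(-2*6/5 t)) / (2 * 6/5) = 125/12 - 125*exp(-12*t/5)/12.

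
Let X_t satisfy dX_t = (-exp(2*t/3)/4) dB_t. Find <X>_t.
<X>_t = 3*exp(4*t/3)/64 - 3/64

For an Itô process dX_t = a(t) dt + b(t) dB_t, the quadratic variation is <X>_t = int_0^t b(s)^2 ds (the drift term does not contribute). Here b(s) = -exp(2*s/3)/4, so
  b(s)^2 = exp(4*s/3)/16.
Integrating from 0 to t:
  <X>_t = int_0^t (exp(4*s/3)/16) ds = 3*exp(4*t/3)/64 - 3/64.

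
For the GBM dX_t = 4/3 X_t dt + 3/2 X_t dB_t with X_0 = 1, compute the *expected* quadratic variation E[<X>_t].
E[<X>_t] = 27*exp(59*t/12)/59 - 27/59

<X>_t = int_0^t ((3/2) * X_s)^2 ds. Taking expectation inside the integral: E[<X>_t] = (3/2)^2 * int_0^t E[X_s^2] ds. For GBM, E[X_s^2] = x_0^2 * exp((2 mu + sigma^2) s). Integrating:
  E[<X>_t] = (3/2)^2 * 1^2 * (exp((2*(4/3) + (3/2)^2) t) - 1) / (2*(4/3) + (3/2)^2)
           = (3/2)^2 * 1^2 * (exp((59/12) t) - 1) / (59/12) = 27*exp(59*t/12)/59 - 27/59.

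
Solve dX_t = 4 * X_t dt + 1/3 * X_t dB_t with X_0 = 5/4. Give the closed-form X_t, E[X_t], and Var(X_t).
X_t = 5/4 * exp((71/18) t + (1/3) B_t); E[X_t] = 5*exp(4*t)/4; Var(X_t) = 25*(exp(t/9) - 1)*exp(8*t)/16

For GBM dX = mu X dt + sigma X dB with X_0 = x_0, apply Itô to Y = log X: dY = (mu - sigma^2/2) dt + sigma dB, so Y_t = log(x_0) + (mu - sigma^2/2) t + sigma B_t and hence X_t = x_0 * exp((mu - sigma^2/2) t + sigma B_t).
With mu = 4, sigma = 1/3, x_0 = 5/4, this gives:
  X_t = 5/4 * exp((71/18) * t + (1/3) * B_t).
Since sigma*B_t ~ Normal(0, sigma^2 t), E[exp(sigma*B_t)] = exp(sigma^2 t / 2); so E[X_t] = x_0 * exp((mu - sigma^2/2) t) * exp(sigma^2 t / 2) = x_0 * exp(mu t) = 5*exp(4*t)/4.
Var(X_t) = E[X_t^2] - (E[X_t])^2 = x_0^2 * exp(2 mu t) * (exp(sigma^2 t) - 1) = 25*(exp(t/9) - 1)*exp(8*t)/16.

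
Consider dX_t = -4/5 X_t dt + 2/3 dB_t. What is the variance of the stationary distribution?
lim Var(X_t) = 5/18

The OU SDE dX = -theta X dt + sigma dB admits the integrating factor exp(theta t): d(exp(theta t) X_t) = sigma exp(theta t) dB_t. Integrating from 0 to t gives X_t = x_0 * exp(-theta t) + sigma * int_0^t exp(-theta (t-s)) dB_s for any initial x_0. The Itô integral has variance (by the Itô isometry) sigma^2 * int_0^t exp(-2 theta (t - s)) ds = sigma^2 * (1 - exp(-2 theta t)) / (2 theta), independent of x_0.
With theta = 4/5, sigma = 2/3:
  Var(X_t) = (2/3)^2 * (1 - exp(-2*4/5 t)) / (2 * 4/5) = 5/18 - 5*exp(-8*t/5)/18.
As t -> infinity, exp(-2*4/5 t) -> 0, so the stationary variance is sigma^2 / (2 theta) = 5/18.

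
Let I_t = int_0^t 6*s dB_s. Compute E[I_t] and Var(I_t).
E[I_t] = 0; Var(I_t) = 12*t^3

The Itô integral of a deterministic integrand f(s) has mean 0 because each increment f(s) * (B_{s+ds} - B_s) has mean 0. By the Itô isometry:
  Var( int_0^t f(s) dB_s ) = E[ (int_0^t f(s) dB_s)^2 ] = int_0^t f(s)^2 ds.
Here f(s) = 6*s, so f(s)^2 = 36*s^2. Integrate:
  int_0^t (36*s^2) ds = 12*t^3.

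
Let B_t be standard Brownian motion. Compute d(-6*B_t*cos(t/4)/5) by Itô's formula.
d(-6*B_t*cos(t/4)/5) = (3*B_t*sin(t/4)/10) dt + (-6*cos(t/4)/5) dB_t

Itô's formula for f(t, x): d f(t, B_t) = (f_t + (1/2) f_xx) dt + f_x dB_t. Compute partials of f(t, x) = -6*x*cos(t/4)/5:
  f_t(t,x)  = 3*x*sin(t/4)/10
  f_x(t,x)  = -6*cos(t/4)/5
  f_xx(t,x) = 0
Assemble drift = f_t + (1/2) f_xx = 3*x*sin(t/4)/10 and diffusion = f_x = -6*cos(t/4)/5. Substituting x = B_t:
  d(-6*B_t*cos(t/4)/5) = (3*B_t*sin(t/4)/10) dt + (-6*cos(t/4)/5) dB_t.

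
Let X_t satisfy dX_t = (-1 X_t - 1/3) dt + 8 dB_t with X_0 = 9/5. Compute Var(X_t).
Var(X_t) = 32 - 32*exp(-2*t)

The variance V(t) = Var(X_t) satisfies V'(t) = 2 a V(t) + c^2 with V(0) = 0 (drift coefficient is linear in X, diffusion is constant). With a = -1, c = 8, the solution is
  V(t) = (c^2 / (2 a)) * (exp(2 a t) - 1)
       = (8^2 / (2*(-1))) * (exp((-2) t) - 1)
       = 32 - 32*exp(-2*t).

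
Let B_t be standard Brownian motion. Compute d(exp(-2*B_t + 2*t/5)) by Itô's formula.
d(exp(-2*B_t + 2*t/5)) = (12*exp(-2*B_t + 2*t/5)/5) dt + (-2*exp(-2*B_t + 2*t/5)) dB_t

Itô's formula for f(t, x): d f(t, B_t) = (f_t + (1/2) f_xx) dt + f_x dB_t. Compute partials of f(t, x) = exp(2*t/5 - 2*x):
  f_t(t,x)  = 2*exp(2*t/5 - 2*x)/5
  f_x(t,x)  = -2*exp(2*t/5 - 2*x)
  f_xx(t,x) = 4*exp(2*t/5 - 2*x)
Assemble drift = f_t + (1/2) f_xx = 12*exp(2*t/5 - 2*x)/5 and diffusion = f_x = -2*exp(2*t/5 - 2*x). Substituting x = B_t:
  d(exp(-2*B_t + 2*t/5)) = (12*exp(-2*B_t + 2*t/5)/5) dt + (-2*exp(-2*B_t + 2*t/5)) dB_t.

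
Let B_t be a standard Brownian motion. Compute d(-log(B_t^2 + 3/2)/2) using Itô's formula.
d(-log(B_t^2 + 3/2)/2) = ((2*B_t^2 - 3)/(2*B_t^2 + 3)^2) dt + (-2*B_t/(2*B_t^2 + 3)) dB_t

Itô's formula for f(B_t) gives d f(B_t) = f'(B_t) dB_t + (1/2) f''(B_t) dt. Compute derivatives of f(x) = -log(x^2 + 3/2)/2:
  f'(x)  = -2*x/(2*x^2 + 3)
  f''(x) = 2*(2*x^2 - 3)/(2*x^2 + 3)^2
Substitute x = B_t and multiply the f'' term by 1/2:
  drift     = (1/2) * (2*(2*x^2 - 3)/(2*x^2 + 3)^2) evaluated at B_t = (2*B_t^2 - 3)/(2*B_t^2 + 3)^2
  diffusion = (-2*x/(2*x^2 + 3)) evaluated at B_t = -2*B_t/(2*B_t^2 + 3)
Therefore d(-log(B_t^2 + 3/2)/2) = ((2*B_t^2 - 3)/(2*B_t^2 + 3)^2) dt + (-2*B_t/(2*B_t^2 + 3)) dB_t.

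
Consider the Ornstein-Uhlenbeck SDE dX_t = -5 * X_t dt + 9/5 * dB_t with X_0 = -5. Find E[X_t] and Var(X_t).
E[X_t] = -5*exp(-5*t); Var(X_t) = 81/250 - 81*exp(-10*t)/250

The OU SDE dX = -theta X dt + sigma dB admits the integrating factor exp(theta t): d(exp(theta t) X_t) = sigma exp(theta t) dB_t. Integrating from 0 to t:
  X_t = x_0 * exp(-theta t) + sigma * int_0^t exp(-theta (t-s)) dB_s.
The Itô integral has mean 0 and (by the Itô isometry) variance sigma^2 * int_0^t exp(-2 theta (t - s)) ds = sigma^2 * (1 - exp(-2 theta t)) / (2 theta).
With theta = 5, sigma = 9/5, x_0 = -5:
  E[X_t] = -5 * exp(-5 t) = -5*exp(-5*t)
  Var(X_t) = (9/5)^2 * (1 - exp(-2*5 t)) / (2 * 5) = 81/250 - 81*exp(-10*t)/250.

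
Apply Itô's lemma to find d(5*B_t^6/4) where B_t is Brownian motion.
d(5*B_t^6/4) = (75*B_t^4/4) dt + (15*B_t^5/2) dB_t

Itô's formula for f(B_t) gives d f(B_t) = f'(B_t) dB_t + (1/2) f''(B_t) dt. Compute derivatives of f(x) = 5*x^6/4:
  f'(x)  = 15*x^5/2
  f''(x) = 75*x^4/2
Substitute x = B_t and multiply the f'' term by 1/2:
  drift     = (1/2) * (75*x^4/2) evaluated at B_t = 75*B_t^4/4
  diffusion = (15*x^5/2) evaluated at B_t = 15*B_t^5/2
Therefore d(5*B_t^6/4) = (75*B_t^4/4) dt + (15*B_t^5/2) dB_t.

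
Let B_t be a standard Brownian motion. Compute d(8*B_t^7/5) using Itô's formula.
d(8*B_t^7/5) = (168*B_t^5/5) dt + (56*B_t^6/5) dB_t

Itô's formula for f(B_t) gives d f(B_t) = f'(B_t) dB_t + (1/2) f''(B_t) dt. Compute derivatives of f(x) = 8*x^7/5:
  f'(x)  = 56*x^6/5
  f''(x) = 336*x^5/5
Substitute x = B_t and multiply the f'' term by 1/2:
  drift     = (1/2) * (336*x^5/5) evaluated at B_t = 168*B_t^5/5
  diffusion = (56*x^6/5) evaluated at B_t = 56*B_t^6/5
Therefore d(8*B_t^7/5) = (168*B_t^5/5) dt + (56*B_t^6/5) dB_t.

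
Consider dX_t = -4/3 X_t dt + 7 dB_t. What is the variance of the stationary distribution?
lim Var(X_t) = 147/8

The OU SDE dX = -theta X dt + sigma dB admits the integrating factor exp(theta t): d(exp(theta t) X_t) = sigma exp(theta t) dB_t. Integrating from 0 to t gives X_t = x_0 * exp(-theta t) + sigma * int_0^t exp(-theta (t-s)) dB_s for any initial x_0. The Itô integral has variance (by the Itô isometry) sigma^2 * int_0^t exp(-2 theta (t - s)) ds = sigma^2 * (1 - exp(-2 theta t)) / (2 theta), independent of x_0.
With theta = 4/3, sigma = 7:
  Var(X_t) = (7)^2 * (1 - exp(-2*4/3 t)) / (2 * 4/3) = 147/8 - 147*exp(-8*t/3)/8.
As t -> infinity, exp(-2*4/3 t) -> 0, so the stationary variance is sigma^2 / (2 theta) = 147/8.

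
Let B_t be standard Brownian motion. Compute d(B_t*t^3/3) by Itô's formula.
d(B_t*t^3/3) = (B_t*t^2) dt + (t^3/3) dB_t

Itô's formula for f(t, x): d f(t, B_t) = (f_t + (1/2) f_xx) dt + f_x dB_t. Compute partials of f(t, x) = t^3*x/3:
  f_t(t,x)  = t^2*x
  f_x(t,x)  = t^3/3
  f_xx(t,x) = 0
Assemble drift = f_t + (1/2) f_xx = t^2*x and diffusion = f_x = t^3/3. Substituting x = B_t:
  d(B_t*t^3/3) = (B_t*t^2) dt + (t^3/3) dB_t.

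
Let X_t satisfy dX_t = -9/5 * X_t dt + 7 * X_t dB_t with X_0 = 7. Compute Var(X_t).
Var(X_t) = (49*exp(49*t) - 49)*exp(-18*t/5)

For GBM dX = mu X dt + sigma X dB with X_0 = x_0, apply Itô to Y = log X: dY = (mu - sigma^2/2) dt + sigma dB, so Y_t = log(x_0) + (mu - sigma^2/2) t + sigma B_t and hence X_t = x_0 * exp((mu - sigma^2/2) t + sigma B_t).
With mu = -9/5, sigma = 7, x_0 = 7, this gives:
  X_t = 7 * exp((-263/10) * t + (7) * B_t).
Since sigma*B_t ~ Normal(0, sigma^2 t), E[exp(sigma*B_t)] = exp(sigma^2 t / 2); so E[X_t] = x_0 * exp((mu - sigma^2/2) t) * exp(sigma^2 t / 2) = x_0 * exp(mu t) = 7*exp(-9*t/5).
Var(X_t) = E[X_t^2] - (E[X_t])^2 = x_0^2 * exp(2 mu t) * (exp(sigma^2 t) - 1) = (49*exp(49*t) - 49)*exp(-18*t/5).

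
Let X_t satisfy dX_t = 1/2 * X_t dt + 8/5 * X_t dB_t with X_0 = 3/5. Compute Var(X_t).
Var(X_t) = 9*(exp(64*t/25) - 1)*exp(t)/25

For GBM dX = mu X dt + sigma X dB with X_0 = x_0, apply Itô to Y = log X: dY = (mu - sigma^2/2) dt + sigma dB, so Y_t = log(x_0) + (mu - sigma^2/2) t + sigma B_t and hence X_t = x_0 * exp((mu - sigma^2/2) t + sigma B_t).
With mu = 1/2, sigma = 8/5, x_0 = 3/5, this gives:
  X_t = 3/5 * exp((-39/50) * t + (8/5) * B_t).
Since sigma*B_t ~ Normal(0, sigma^2 t), E[exp(sigma*B_t)] = exp(sigma^2 t / 2); so E[X_t] = x_0 * exp((mu - sigma^2/2) t) * exp(sigma^2 t / 2) = x_0 * exp(mu t) = 3*exp(t/2)/5.
Var(X_t) = E[X_t^2] - (E[X_t])^2 = x_0^2 * exp(2 mu t) * (exp(sigma^2 t) - 1) = 9*(exp(64*t/25) - 1)*exp(t)/25.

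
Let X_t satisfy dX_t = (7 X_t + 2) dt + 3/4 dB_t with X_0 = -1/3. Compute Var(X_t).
Var(X_t) = 9*exp(14*t)/224 - 9/224

The variance V(t) = Var(X_t) satisfies V'(t) = 2 a V(t) + c^2 with V(0) = 0 (drift coefficient is linear in X, diffusion is constant). With a = 7, c = 3/4, the solution is
  V(t) = (c^2 / (2 a)) * (exp(2 a t) - 1)
       = ((3/4)^2 / (2*7)) * (exp(14 t) - 1)
       = 9*exp(14*t)/224 - 9/224.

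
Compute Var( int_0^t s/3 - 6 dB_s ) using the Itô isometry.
Var = t*(t^2 - 54*t + 972)/27

The Itô integral of a deterministic integrand f(s) has mean 0 because each increment f(s) * (B_{s+ds} - B_s) has mean 0. By the Itô isometry:
  Var( int_0^t f(s) dB_s ) = E[ (int_0^t f(s) dB_s)^2 ] = int_0^t f(s)^2 ds.
Here f(s) = s/3 - 6, so f(s)^2 = (s - 18)^2/9. Integrate:
  int_0^t ((s - 18)^2/9) ds = t*(t^2 - 54*t + 972)/27.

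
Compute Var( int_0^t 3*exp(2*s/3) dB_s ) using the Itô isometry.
Var = 27*exp(4*t/3)/4 - 27/4

The Itô integral of a deterministic integrand f(s) has mean 0 because each increment f(s) * (B_{s+ds} - B_s) has mean 0. By the Itô isometry:
  Var( int_0^t f(s) dB_s ) = E[ (int_0^t f(s) dB_s)^2 ] = int_0^t f(s)^2 ds.
Here f(s) = 3*exp(2*s/3), so f(s)^2 = 9*exp(4*s/3). Integrate:
  int_0^t (9*exp(4*s/3)) ds = 27*exp(4*t/3)/4 - 27/4.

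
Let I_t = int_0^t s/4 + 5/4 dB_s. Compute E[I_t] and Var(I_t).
E[I_t] = 0; Var(I_t) = t*(t^2 + 15*t + 75)/48

The Itô integral of a deterministic integrand f(s) has mean 0 because each increment f(s) * (B_{s+ds} - B_s) has mean 0. By the Itô isometry:
  Var( int_0^t f(s) dB_s ) = E[ (int_0^t f(s) dB_s)^2 ] = int_0^t f(s)^2 ds.
Here f(s) = s/4 + 5/4, so f(s)^2 = (s + 5)^2/16. Integrate:
  int_0^t ((s + 5)^2/16) ds = t*(t^2 + 15*t + 75)/48.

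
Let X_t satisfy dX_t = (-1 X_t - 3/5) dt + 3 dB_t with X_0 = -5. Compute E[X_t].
E[X_t] = -3/5 - 22*exp(-t)/5

Taking expectations and using E[dB_t] = 0, the mean m(t) = E[X_t] satisfies the ODE m'(t) = a m(t) + b with m(0) = x_0. With a = -1, b = -3/5, x_0 = -5, the solution is
  m(t) = x_0 * exp(a t) + (b/a) * (exp(a t) - 1)
       = (-5) * exp((-1) t) + ((-3/5)/(-1)) * (exp((-1) t) - 1)
       = -3/5 - 22*exp(-t)/5.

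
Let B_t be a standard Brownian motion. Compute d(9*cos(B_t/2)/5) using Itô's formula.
d(9*cos(B_t/2)/5) = (-9*cos(B_t/2)/40) dt + (-9*sin(B_t/2)/10) dB_t

Itô's formula for f(B_t) gives d f(B_t) = f'(B_t) dB_t + (1/2) f''(B_t) dt. Compute derivatives of f(x) = 9*cos(x/2)/5:
  f'(x)  = -9*sin(x/2)/10
  f''(x) = -9*cos(x/2)/20
Substitute x = B_t and multiply the f'' term by 1/2:
  drift     = (1/2) * (-9*cos(x/2)/20) evaluated at B_t = -9*cos(B_t/2)/40
  diffusion = (-9*sin(x/2)/10) evaluated at B_t = -9*sin(B_t/2)/10
Therefore d(9*cos(B_t/2)/5) = (-9*cos(B_t/2)/40) dt + (-9*sin(B_t/2)/10) dB_t.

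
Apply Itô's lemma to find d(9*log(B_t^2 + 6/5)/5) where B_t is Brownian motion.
d(9*log(B_t^2 + 6/5)/5) = (9*(6 - 5*B_t^2)/(5*B_t^2 + 6)^2) dt + (18*B_t/(5*B_t^2 + 6)) dB_t

Itô's formula for f(B_t) gives d f(B_t) = f'(B_t) dB_t + (1/2) f''(B_t) dt. Compute derivatives of f(x) = 9*log(x^2 + 6/5)/5:
  f'(x)  = 18*x/(5*x^2 + 6)
  f''(x) = 18*(6 - 5*x^2)/(5*x^2 + 6)^2
Substitute x = B_t and multiply the f'' term by 1/2:
  drift     = (1/2) * (18*(6 - 5*x^2)/(5*x^2 + 6)^2) evaluated at B_t = 9*(6 - 5*B_t^2)/(5*B_t^2 + 6)^2
  diffusion = (18*x/(5*x^2 + 6)) evaluated at B_t = 18*B_t/(5*B_t^2 + 6)
Therefore d(9*log(B_t^2 + 6/5)/5) = (9*(6 - 5*B_t^2)/(5*B_t^2 + 6)^2) dt + (18*B_t/(5*B_t^2 + 6)) dB_t.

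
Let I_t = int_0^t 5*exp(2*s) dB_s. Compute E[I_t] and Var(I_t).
E[I_t] = 0; Var(I_t) = 25*exp(4*t)/4 - 25/4

The Itô integral of a deterministic integrand f(s) has mean 0 because each increment f(s) * (B_{s+ds} - B_s) has mean 0. By the Itô isometry:
  Var( int_0^t f(s) dB_s ) = E[ (int_0^t f(s) dB_s)^2 ] = int_0^t f(s)^2 ds.
Here f(s) = 5*exp(2*s), so f(s)^2 = 25*exp(4*s). Integrate:
  int_0^t (25*exp(4*s)) ds = 25*exp(4*t)/4 - 25/4.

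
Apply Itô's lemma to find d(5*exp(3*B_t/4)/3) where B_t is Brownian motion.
d(5*exp(3*B_t/4)/3) = (15*exp(3*B_t/4)/32) dt + (5*exp(3*B_t/4)/4) dB_t

Itô's formula for f(B_t) gives d f(B_t) = f'(B_t) dB_t + (1/2) f''(B_t) dt. Compute derivatives of f(x) = 5*exp(3*x/4)/3:
  f'(x)  = 5*exp(3*x/4)/4
  f''(x) = 15*exp(3*x/4)/16
Substitute x = B_t and multiply the f'' term by 1/2:
  drift     = (1/2) * (15*exp(3*x/4)/16) evaluated at B_t = 15*exp(3*B_t/4)/32
  diffusion = (5*exp(3*x/4)/4) evaluated at B_t = 5*exp(3*B_t/4)/4
Therefore d(5*exp(3*B_t/4)/3) = (15*exp(3*B_t/4)/32) dt + (5*exp(3*B_t/4)/4) dB_t.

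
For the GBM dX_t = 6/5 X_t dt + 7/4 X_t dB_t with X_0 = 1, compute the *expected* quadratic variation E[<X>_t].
E[<X>_t] = 245*exp(437*t/80)/437 - 245/437

<X>_t = int_0^t ((7/4) * X_s)^2 ds. Taking expectation inside the integral: E[<X>_t] = (7/4)^2 * int_0^t E[X_s^2] ds. For GBM, E[X_s^2] = x_0^2 * exp((2 mu + sigma^2) s). Integrating:
  E[<X>_t] = (7/4)^2 * 1^2 * (exp((2*(6/5) + (7/4)^2) t) - 1) / (2*(6/5) + (7/4)^2)
           = (7/4)^2 * 1^2 * (exp((437/80) t) - 1) / (437/80) = 245*exp(437*t/80)/437 - 245/437.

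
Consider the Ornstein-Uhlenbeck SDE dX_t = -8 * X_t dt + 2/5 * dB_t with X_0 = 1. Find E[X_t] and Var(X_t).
E[X_t] = exp(-8*t); Var(X_t) = 1/100 - exp(-16*t)/100

The OU SDE dX = -theta X dt + sigma dB admits the integrating factor exp(theta t): d(exp(theta t) X_t) = sigma exp(theta t) dB_t. Integrating from 0 to t:
  X_t = x_0 * exp(-theta t) + sigma * int_0^t exp(-theta (t-s)) dB_s.
The Itô integral has mean 0 and (by the Itô isometry) variance sigma^2 * int_0^t exp(-2 theta (t - s)) ds = sigma^2 * (1 - exp(-2 theta t)) / (2 theta).
With theta = 8, sigma = 2/5, x_0 = 1:
  E[X_t] = 1 * exp(-8 t) = exp(-8*t)
  Var(X_t) = (2/5)^2 * (1 - exp(-2*8 t)) / (2 * 8) = 1/100 - exp(-16*t)/100.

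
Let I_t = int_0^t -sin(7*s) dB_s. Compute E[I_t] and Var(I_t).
E[I_t] = 0; Var(I_t) = t/2 - sin(14*t)/28

The Itô integral of a deterministic integrand f(s) has mean 0 because each increment f(s) * (B_{s+ds} - B_s) has mean 0. By the Itô isometry:
  Var( int_0^t f(s) dB_s ) = E[ (int_0^t f(s) dB_s)^2 ] = int_0^t f(s)^2 ds.
Here f(s) = -sin(7*s), so f(s)^2 = sin(7*s)^2. Integrate:
  int_0^t (sin(7*s)^2) ds = t/2 - sin(14*t)/28.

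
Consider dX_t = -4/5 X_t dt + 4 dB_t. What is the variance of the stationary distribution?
lim Var(X_t) = 10

The OU SDE dX = -theta X dt + sigma dB admits the integrating factor exp(theta t): d(exp(theta t) X_t) = sigma exp(theta t) dB_t. Integrating from 0 to t gives X_t = x_0 * exp(-theta t) + sigma * int_0^t exp(-theta (t-s)) dB_s for any initial x_0. The Itô integral has variance (by the Itô isometry) sigma^2 * int_0^t exp(-2 theta (t - s)) ds = sigma^2 * (1 - exp(-2 theta t)) / (2 theta), independent of x_0.
With theta = 4/5, sigma = 4:
  Var(X_t) = (4)^2 * (1 - exp(-2*4/5 t)) / (2 * 4/5) = 10 - 10*exp(-8*t/5).
As t -> infinity, exp(-2*4/5 t) -> 0, so the stationary variance is sigma^2 / (2 theta) = 10.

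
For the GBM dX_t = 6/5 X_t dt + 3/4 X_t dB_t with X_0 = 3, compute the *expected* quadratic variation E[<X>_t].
E[<X>_t] = 135*exp(237*t/80)/79 - 135/79

<X>_t = int_0^t ((3/4) * X_s)^2 ds. Taking expectation inside the integral: E[<X>_t] = (3/4)^2 * int_0^t E[X_s^2] ds. For GBM, E[X_s^2] = x_0^2 * exp((2 mu + sigma^2) s). Integrating:
  E[<X>_t] = (3/4)^2 * 3^2 * (exp((2*(6/5) + (3/4)^2) t) - 1) / (2*(6/5) + (3/4)^2)
           = (3/4)^2 * 3^2 * (exp((237/80) t) - 1) / (237/80) = 135*exp(237*t/80)/79 - 135/79.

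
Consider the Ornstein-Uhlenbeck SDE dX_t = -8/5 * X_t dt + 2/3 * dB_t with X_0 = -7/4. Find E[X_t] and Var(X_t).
E[X_t] = -7*exp(-8*t/5)/4; Var(X_t) = 5/36 - 5*exp(-16*t/5)/36

The OU SDE dX = -theta X dt + sigma dB admits the integrating factor exp(theta t): d(exp(theta t) X_t) = sigma exp(theta t) dB_t. Integrating from 0 to t:
  X_t = x_0 * exp(-theta t) + sigma * int_0^t exp(-theta (t-s)) dB_s.
The Itô integral has mean 0 and (by the Itô isometry) variance sigma^2 * int_0^t exp(-2 theta (t - s)) ds = sigma^2 * (1 - exp(-2 theta t)) / (2 theta).
With theta = 8/5, sigma = 2/3, x_0 = -7/4:
  E[X_t] = -7/4 * exp(-8/5 t) = -7*exp(-8*t/5)/4
  Var(X_t) = (2/3)^2 * (1 - exp(-2*8/5 t)) / (2 * 8/5) = 5/36 - 5*exp(-16*t/5)/36.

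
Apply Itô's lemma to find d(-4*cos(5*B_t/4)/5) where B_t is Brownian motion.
d(-4*cos(5*B_t/4)/5) = (5*cos(5*B_t/4)/8) dt + (sin(5*B_t/4)) dB_t

Itô's formula for f(B_t) gives d f(B_t) = f'(B_t) dB_t + (1/2) f''(B_t) dt. Compute derivatives of f(x) = -4*cos(5*x/4)/5:
  f'(x)  = sin(5*x/4)
  f''(x) = 5*cos(5*x/4)/4
Substitute x = B_t and multiply the f'' term by 1/2:
  drift     = (1/2) * (5*cos(5*x/4)/4) evaluated at B_t = 5*cos(5*B_t/4)/8
  diffusion = (sin(5*x/4)) evaluated at B_t = sin(5*B_t/4)
Therefore d(-4*cos(5*B_t/4)/5) = (5*cos(5*B_t/4)/8) dt + (sin(5*B_t/4)) dB_t.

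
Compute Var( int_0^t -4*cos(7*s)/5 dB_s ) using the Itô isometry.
Var = 8*t/25 + 4*sin(14*t)/175

The Itô integral of a deterministic integrand f(s) has mean 0 because each increment f(s) * (B_{s+ds} - B_s) has mean 0. By the Itô isometry:
  Var( int_0^t f(s) dB_s ) = E[ (int_0^t f(s) dB_s)^2 ] = int_0^t f(s)^2 ds.
Here f(s) = -4*cos(7*s)/5, so f(s)^2 = 16*cos(7*s)^2/25. Integrate:
  int_0^t (16*cos(7*s)^2/25) ds = 8*t/25 + 4*sin(14*t)/175.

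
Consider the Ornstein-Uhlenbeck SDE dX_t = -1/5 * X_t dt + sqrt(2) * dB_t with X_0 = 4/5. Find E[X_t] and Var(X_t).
E[X_t] = 4*exp(-t/5)/5; Var(X_t) = 5 - 5*exp(-2*t/5)

The OU SDE dX = -theta X dt + sigma dB admits the integrating factor exp(theta t): d(exp(theta t) X_t) = sigma exp(theta t) dB_t. Integrating from 0 to t:
  X_t = x_0 * exp(-theta t) + sigma * int_0^t exp(-theta (t-s)) dB_s.
The Itô integral has mean 0 and (by the Itô isometry) variance sigma^2 * int_0^t exp(-2 theta (t - s)) ds = sigma^2 * (1 - exp(-2 theta t)) / (2 theta).
With theta = 1/5, sigma = sqrt(2), x_0 = 4/5:
  E[X_t] = 4/5 * exp(-1/5 t) = 4*exp(-t/5)/5
  Var(X_t) = (sqrt(2))^2 * (1 - exp(-2*1/5 t)) / (2 * 1/5) = 5 - 5*exp(-2*t/5).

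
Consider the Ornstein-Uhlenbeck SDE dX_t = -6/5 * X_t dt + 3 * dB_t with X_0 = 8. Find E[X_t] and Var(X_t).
E[X_t] = 8*exp(-6*t/5); Var(X_t) = 15/4 - 15*exp(-12*t/5)/4

The OU SDE dX = -theta X dt + sigma dB admits the integrating factor exp(theta t): d(exp(theta t) X_t) = sigma exp(theta t) dB_t. Integrating from 0 to t:
  X_t = x_0 * exp(-theta t) + sigma * int_0^t exp(-theta (t-s)) dB_s.
The Itô integral has mean 0 and (by the Itô isometry) variance sigma^2 * int_0^t exp(-2 theta (t - s)) ds = sigma^2 * (1 - exp(-2 theta t)) / (2 theta).
With theta = 6/5, sigma = 3, x_0 = 8:
  E[X_t] = 8 * exp(-6/5 t) = 8*exp(-6*t/5)
  Var(X_t) = (3)^2 * (1 - exp(-2*6/5 t)) / (2 * 6/5) = 15/4 - 15*exp(-12*t/5)/4.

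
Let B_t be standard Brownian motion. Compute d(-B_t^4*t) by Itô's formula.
d(-B_t^4*t) = (B_t^2*(-B_t^2 - 6*t)) dt + (-4*B_t^3*t) dB_t

Itô's formula for f(t, x): d f(t, B_t) = (f_t + (1/2) f_xx) dt + f_x dB_t. Compute partials of f(t, x) = -t*x^4:
  f_t(t,x)  = -x^4
  f_x(t,x)  = -4*t*x^3
  f_xx(t,x) = -12*t*x^2
Assemble drift = f_t + (1/2) f_xx = x^2*(-6*t - x^2) and diffusion = f_x = -4*t*x^3. Substituting x = B_t:
  d(-B_t^4*t) = (B_t^2*(-B_t^2 - 6*t)) dt + (-4*B_t^3*t) dB_t.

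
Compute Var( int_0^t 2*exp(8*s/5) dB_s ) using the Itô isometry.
Var = 5*exp(16*t/5)/4 - 5/4

The Itô integral of a deterministic integrand f(s) has mean 0 because each increment f(s) * (B_{s+ds} - B_s) has mean 0. By the Itô isometry:
  Var( int_0^t f(s) dB_s ) = E[ (int_0^t f(s) dB_s)^2 ] = int_0^t f(s)^2 ds.
Here f(s) = 2*exp(8*s/5), so f(s)^2 = 4*exp(16*s/5). Integrate:
  int_0^t (4*exp(16*s/5)) ds = 5*exp(16*t/5)/4 - 5/4.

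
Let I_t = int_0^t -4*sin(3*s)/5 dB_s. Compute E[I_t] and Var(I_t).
E[I_t] = 0; Var(I_t) = 8*t/25 - 4*sin(6*t)/75

The Itô integral of a deterministic integrand f(s) has mean 0 because each increment f(s) * (B_{s+ds} - B_s) has mean 0. By the Itô isometry:
  Var( int_0^t f(s) dB_s ) = E[ (int_0^t f(s) dB_s)^2 ] = int_0^t f(s)^2 ds.
Here f(s) = -4*sin(3*s)/5, so f(s)^2 = 16*sin(3*s)^2/25. Integrate:
  int_0^t (16*sin(3*s)^2/25) ds = 8*t/25 - 4*sin(6*t)/75.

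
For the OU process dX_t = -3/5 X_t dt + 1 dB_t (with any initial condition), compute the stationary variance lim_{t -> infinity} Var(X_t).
lim Var(X_t) = 5/6

The OU SDE dX = -theta X dt + sigma dB admits the integrating factor exp(theta t): d(exp(theta t) X_t) = sigma exp(theta t) dB_t. Integrating from 0 to t gives X_t = x_0 * exp(-theta t) + sigma * int_0^t exp(-theta (t-s)) dB_s for any initial x_0. The Itô integral has variance (by the Itô isometry) sigma^2 * int_0^t exp(-2 theta (t - s)) ds = sigma^2 * (1 - exp(-2 theta t)) / (2 theta), independent of x_0.
With theta = 3/5, sigma = 1:
  Var(X_t) = (1)^2 * (1 - exp(-2*3/5 t)) / (2 * 3/5) = 5/6 - 5*exp(-6*t/5)/6.
As t -> infinity, exp(-2*3/5 t) -> 0, so the stationary variance is sigma^2 / (2 theta) = 5/6.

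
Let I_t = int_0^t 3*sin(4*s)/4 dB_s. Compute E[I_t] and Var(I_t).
E[I_t] = 0; Var(I_t) = 9*t/32 - 9*sin(4*t)*cos(4*t)/128

The Itô integral of a deterministic integrand f(s) has mean 0 because each increment f(s) * (B_{s+ds} - B_s) has mean 0. By the Itô isometry:
  Var( int_0^t f(s) dB_s ) = E[ (int_0^t f(s) dB_s)^2 ] = int_0^t f(s)^2 ds.
Here f(s) = 3*sin(4*s)/4, so f(s)^2 = 9*sin(4*s)^2/16. Integrate:
  int_0^t (9*sin(4*s)^2/16) ds = 9*t/32 - 9*sin(4*t)*cos(4*t)/128.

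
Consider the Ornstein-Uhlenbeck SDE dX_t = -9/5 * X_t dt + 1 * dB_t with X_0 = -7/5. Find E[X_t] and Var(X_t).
E[X_t] = -7*exp(-9*t/5)/5; Var(X_t) = 5/18 - 5*exp(-18*t/5)/18

The OU SDE dX = -theta X dt + sigma dB admits the integrating factor exp(theta t): d(exp(theta t) X_t) = sigma exp(theta t) dB_t. Integrating from 0 to t:
  X_t = x_0 * exp(-theta t) + sigma * int_0^t exp(-theta (t-s)) dB_s.
The Itô integral has mean 0 and (by the Itô isometry) variance sigma^2 * int_0^t exp(-2 theta (t - s)) ds = sigma^2 * (1 - exp(-2 theta t)) / (2 theta).
With theta = 9/5, sigma = 1, x_0 = -7/5:
  E[X_t] = -7/5 * exp(-9/5 t) = -7*exp(-9*t/5)/5
  Var(X_t) = (1)^2 * (1 - exp(-2*9/5 t)) / (2 * 9/5) = 5/18 - 5*exp(-18*t/5)/18.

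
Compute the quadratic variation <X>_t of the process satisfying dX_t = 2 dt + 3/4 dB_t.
<X>_t = 9*t/16

For an Itô process dX_t = a(t) dt + b(t) dB_t, the quadratic variation is <X>_t = int_0^t b(s)^2 ds (the drift term does not contribute). Here b(s) = 3/4, so
  b(s)^2 = 9/16.
Integrating from 0 to t:
  <X>_t = int_0^t (9/16) ds = 9*t/16.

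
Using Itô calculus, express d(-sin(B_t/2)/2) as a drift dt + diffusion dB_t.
d(-sin(B_t/2)/2) = (sin(B_t/2)/16) dt + (-cos(B_t/2)/4) dB_t

Itô's formula for f(B_t) gives d f(B_t) = f'(B_t) dB_t + (1/2) f''(B_t) dt. Compute derivatives of f(x) = -sin(x/2)/2:
  f'(x)  = -cos(x/2)/4
  f''(x) = sin(x/2)/8
Substitute x = B_t and multiply the f'' term by 1/2:
  drift     = (1/2) * (sin(x/2)/8) evaluated at B_t = sin(B_t/2)/16
  diffusion = (-cos(x/2)/4) evaluated at B_t = -cos(B_t/2)/4
Therefore d(-sin(B_t/2)/2) = (sin(B_t/2)/16) dt + (-cos(B_t/2)/4) dB_t.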